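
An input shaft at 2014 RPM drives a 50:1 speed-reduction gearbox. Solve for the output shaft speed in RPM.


omega_out = omega_in / N = 2014 / 50 = 40.2800

40.2800 RPM


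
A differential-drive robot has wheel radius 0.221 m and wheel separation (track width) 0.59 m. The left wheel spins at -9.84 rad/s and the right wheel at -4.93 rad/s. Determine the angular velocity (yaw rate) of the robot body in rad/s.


omega = r*(wR - wL)/L = 0.221*(-4.93 - (-9.84))/0.59 = 1.8392

1.8392 rad/s


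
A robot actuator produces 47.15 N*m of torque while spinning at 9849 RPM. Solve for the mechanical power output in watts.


omega = 9849 * 2*pi/60 = 1031.384868 rad/s
P = tau * omega = 47.15 * 1031.384868 = 48629.7965

48629.7965 W


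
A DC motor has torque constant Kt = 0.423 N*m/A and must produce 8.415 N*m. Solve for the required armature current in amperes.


I = tau / Kt = 8.415/0.423 = 19.8936

19.8936 A


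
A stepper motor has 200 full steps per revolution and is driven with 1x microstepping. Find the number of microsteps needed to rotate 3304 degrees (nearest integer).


step_size = 360/(200*1) = 360/200 = 1.800000 deg
n = 3304/(360/200) = 3304*200/360 = 1835.5556 -> 1836

1836 steps


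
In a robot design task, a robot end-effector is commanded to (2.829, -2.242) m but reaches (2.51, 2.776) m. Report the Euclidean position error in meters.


dx = 2.51 - (2.829) = -0.3190, dy = 2.776 - (-2.242) = 5.0180
err = sqrt(0.101761 + 25.180324) = 5.0281

5.0281 m


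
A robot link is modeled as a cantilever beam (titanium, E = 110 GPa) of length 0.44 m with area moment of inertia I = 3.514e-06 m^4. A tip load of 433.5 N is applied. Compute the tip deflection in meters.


delta = F*L^3/(3*E*I) = 433.5*0.44^3/(3*1.100e+11*3.514e-06)
      = 36.927264/1159620 = 3.1844e-05

3.1844e-05 m


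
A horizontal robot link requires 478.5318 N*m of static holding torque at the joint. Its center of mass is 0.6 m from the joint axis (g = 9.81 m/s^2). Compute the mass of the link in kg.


m = tau / (g*L) = 478.5318 / (9.81 * 0.6) = 81.3000

81.3000 kg


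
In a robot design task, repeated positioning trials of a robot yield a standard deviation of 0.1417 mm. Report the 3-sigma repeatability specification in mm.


repeatability = 3*sigma = 3*0.1417 = 0.4251

0.4251 mm


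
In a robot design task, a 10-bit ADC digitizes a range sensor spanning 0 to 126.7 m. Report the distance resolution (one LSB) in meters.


res = range / 2^n = 126.7/2^10 = 126.7/1024 = 0.1237

0.1237 m


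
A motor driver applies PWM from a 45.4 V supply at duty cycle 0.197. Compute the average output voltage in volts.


V_avg = V_supply * D = 45.4*0.197 = 8.9438

8.9438 V


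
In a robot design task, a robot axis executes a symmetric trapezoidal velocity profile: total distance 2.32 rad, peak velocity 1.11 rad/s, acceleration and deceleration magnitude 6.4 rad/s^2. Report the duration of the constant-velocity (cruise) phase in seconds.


t_acc = v/a = 0.173437 s, d_acc = v^2/(2a) = 0.096258 rad each
d_cruise = 2.32 - 2*0.096258 = 2.127484 rad
t_cruise = d_cruise/v = 2.127484/1.11 = 1.9167

1.9167 s


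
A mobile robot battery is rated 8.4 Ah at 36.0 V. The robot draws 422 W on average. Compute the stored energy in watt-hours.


E = capacity * V = 8.4*36.0 = 302.4000

302.4000 Wh


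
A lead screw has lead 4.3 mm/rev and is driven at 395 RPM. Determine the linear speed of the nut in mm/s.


v = lead * (RPM/60) = 4.3*395/60 = 28.3083

28.3083 mm/s


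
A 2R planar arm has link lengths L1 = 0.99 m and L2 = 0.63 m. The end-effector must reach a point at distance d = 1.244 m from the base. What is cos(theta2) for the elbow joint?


cos(th2) = (d^2 - L1^2 - L2^2)/(2*L1*L2) = (1.244^2 - 0.99^2 - 0.63^2)/(2*0.99*0.63) = 0.1367

0.1367


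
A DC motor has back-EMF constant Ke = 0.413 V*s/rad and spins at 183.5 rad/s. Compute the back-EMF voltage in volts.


V_emf = Ke * omega = 0.413*183.5 = 75.7855

75.7855 V


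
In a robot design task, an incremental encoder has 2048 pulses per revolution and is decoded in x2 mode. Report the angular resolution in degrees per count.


resolution = 360 / (PPR * 2) = 360 / 4096 = 0.0879

0.0879 degrees


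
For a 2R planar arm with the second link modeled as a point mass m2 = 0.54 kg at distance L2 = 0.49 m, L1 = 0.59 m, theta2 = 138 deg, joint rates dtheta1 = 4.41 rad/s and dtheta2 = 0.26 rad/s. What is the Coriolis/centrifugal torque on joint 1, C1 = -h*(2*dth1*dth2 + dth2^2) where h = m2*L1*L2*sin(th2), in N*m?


h = m2*L1*L2*sin(th2) = 0.54*0.59*0.49*sin(138 deg) = 0.104461
C1 = -h*(2*4.41*0.26 + 0.26^2) = -0.104461*2.3608 = -0.2466

-0.2466 N*m


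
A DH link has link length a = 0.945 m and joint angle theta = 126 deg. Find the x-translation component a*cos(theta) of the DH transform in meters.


a*cos(theta) = 0.945*cos(126 deg) = -0.5555

-0.5555 m


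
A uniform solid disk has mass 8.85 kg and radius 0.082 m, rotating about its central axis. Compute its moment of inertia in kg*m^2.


I = (1/2)*m*R^2 = 0.5*8.85*0.082^2 = 0.0298

0.0298 kg*m^2


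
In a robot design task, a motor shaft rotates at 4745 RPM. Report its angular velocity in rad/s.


omega = 4745 * 2*pi/60 = 496.8952

496.8952 rad/s


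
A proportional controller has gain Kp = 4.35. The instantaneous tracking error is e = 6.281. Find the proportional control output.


u_P = Kp * e = 4.35 * 6.281 = 27.3223

27.3223


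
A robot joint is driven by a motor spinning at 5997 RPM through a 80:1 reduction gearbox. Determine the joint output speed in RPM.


omega_joint = omega_motor / N = 5997 / 80 = 74.9625

74.9625 RPM


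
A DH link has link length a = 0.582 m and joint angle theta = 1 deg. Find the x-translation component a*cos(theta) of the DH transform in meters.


a*cos(theta) = 0.582*cos(1 deg) = 0.5819

0.5819 m


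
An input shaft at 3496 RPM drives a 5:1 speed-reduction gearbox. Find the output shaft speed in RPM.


omega_out = omega_in / N = 3496 / 5 = 699.2000

699.2000 RPM


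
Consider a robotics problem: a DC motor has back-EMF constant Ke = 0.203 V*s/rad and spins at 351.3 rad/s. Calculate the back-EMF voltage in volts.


V_emf = Ke * omega = 0.203*351.3 = 71.3139

71.3139 V


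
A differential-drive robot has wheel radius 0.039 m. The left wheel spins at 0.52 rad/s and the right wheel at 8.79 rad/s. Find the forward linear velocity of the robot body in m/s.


v = r*(wR + wL)/2 = 0.039*(8.79 + 0.52)/2 = 0.1815

0.1815 m/s


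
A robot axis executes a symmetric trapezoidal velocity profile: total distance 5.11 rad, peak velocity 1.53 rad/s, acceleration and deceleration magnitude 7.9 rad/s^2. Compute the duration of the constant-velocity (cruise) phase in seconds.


t_acc = v/a = 0.193671 s, d_acc = v^2/(2a) = 0.148158 rad each
d_cruise = 5.11 - 2*0.148158 = 4.813684 rad
t_cruise = d_cruise/v = 4.813684/1.53 = 3.1462

3.1462 s


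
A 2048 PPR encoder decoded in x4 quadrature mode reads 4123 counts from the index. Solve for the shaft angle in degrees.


angle = counts * 360 / (PPR*4) = 4123 * 360 / 8192 = 181.1865

181.1865 degrees


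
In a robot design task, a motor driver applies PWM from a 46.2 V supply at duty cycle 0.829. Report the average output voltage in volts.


V_avg = V_supply * D = 46.2*0.829 = 38.2998

38.2998 V


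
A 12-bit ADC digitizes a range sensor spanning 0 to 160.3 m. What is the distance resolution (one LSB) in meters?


res = range / 2^n = 160.3/2^12 = 160.3/4096 = 0.0391

0.0391 m


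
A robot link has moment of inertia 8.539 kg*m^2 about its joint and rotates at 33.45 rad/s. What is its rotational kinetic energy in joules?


KE = (1/2)*I*omega^2 = 0.5*8.539*33.45^2 = 4777.1542

4777.1542 J


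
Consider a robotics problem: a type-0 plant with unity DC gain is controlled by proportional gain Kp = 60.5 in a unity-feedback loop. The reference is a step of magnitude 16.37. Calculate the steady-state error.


e_ss = R/(1 + Kp) = 16.37/(1 + 60.5) = 16.37/61.5000 = 0.2662

0.2662


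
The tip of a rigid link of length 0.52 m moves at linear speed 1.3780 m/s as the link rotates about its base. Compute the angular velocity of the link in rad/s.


omega = v / L = 1.3780 / 0.52 = 2.6500

2.6500 rad/s


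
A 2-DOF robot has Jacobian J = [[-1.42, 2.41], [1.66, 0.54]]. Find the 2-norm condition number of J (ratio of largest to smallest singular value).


JJ^T eigenvalues: trace(JJ^T) = 10.8717, det(JJ^T) = det(J)^2 = 22.72810276
s_max^2 = (10.8717 + sqrt(27.28144985))/2 = 8.04743237
s_min^2 = (10.8717 - sqrt(27.28144985))/2 = 2.82426763
kappa = s_max/s_min = sqrt(8.04743237/2.82426763) = 1.6880

1.6880


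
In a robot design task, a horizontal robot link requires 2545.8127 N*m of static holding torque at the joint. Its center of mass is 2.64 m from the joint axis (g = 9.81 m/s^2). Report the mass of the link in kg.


m = tau / (g*L) = 2545.8127 / (9.81 * 2.64) = 98.3000

98.3000 kg


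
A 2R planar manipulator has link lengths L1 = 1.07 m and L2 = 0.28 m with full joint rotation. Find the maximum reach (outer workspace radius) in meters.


r_max = L1 + L2 = 1.07 + 0.28 = 1.3500

1.3500 m


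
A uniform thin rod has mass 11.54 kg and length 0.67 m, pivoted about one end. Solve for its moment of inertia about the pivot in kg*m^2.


I = (1/3)*m*L^2 = (1/3)*11.54*0.67^2 = 1.7268

1.7268 kg*m^2


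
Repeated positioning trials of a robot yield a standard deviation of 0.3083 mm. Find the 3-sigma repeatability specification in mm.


repeatability = 3*sigma = 3*0.3083 = 0.9249

0.9249 mm


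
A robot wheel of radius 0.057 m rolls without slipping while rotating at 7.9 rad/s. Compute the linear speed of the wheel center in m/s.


v = omega * r = 7.9 * 0.057 = 0.4503

0.4503 m/s


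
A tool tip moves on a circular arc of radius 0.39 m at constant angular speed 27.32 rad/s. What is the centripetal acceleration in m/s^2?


a_c = omega^2 * r = 27.32^2 * 0.39 = 291.0891

291.0891 m/s^2


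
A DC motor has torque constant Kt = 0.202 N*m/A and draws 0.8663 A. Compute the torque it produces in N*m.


tau = Kt * I = 0.202*0.8663 = 0.1750

0.1750 N*m


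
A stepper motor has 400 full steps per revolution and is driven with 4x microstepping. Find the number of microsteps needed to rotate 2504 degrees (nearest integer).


step_size = 360/(400*4) = 360/1600 = 0.225000 deg
n = 2504/(360/1600) = 2504*1600/360 = 11128.8889 -> 11129

11129 steps


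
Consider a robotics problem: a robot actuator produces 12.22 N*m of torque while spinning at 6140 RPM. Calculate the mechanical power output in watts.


omega = 6140 * 2*pi/60 = 642.979296 rad/s
P = tau * omega = 12.22 * 642.979296 = 7857.2070

7857.2070 W


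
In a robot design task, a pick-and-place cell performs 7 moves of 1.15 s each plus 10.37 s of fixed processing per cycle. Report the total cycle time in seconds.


T = 7*1.15 + 10.37 = 18.4200

18.4200 s


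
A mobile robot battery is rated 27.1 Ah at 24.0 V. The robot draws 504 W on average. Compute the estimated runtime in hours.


E = 27.1*24.0 = 650.4000 Wh
t = E/P = 650.4000/504 = 1.2905

1.2905 hours


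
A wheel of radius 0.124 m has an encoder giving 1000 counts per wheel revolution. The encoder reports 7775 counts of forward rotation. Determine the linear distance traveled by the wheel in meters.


revs = 7775/1000 = 7.775000
d = revs * 2*pi*r = 7.775000 * 2*pi*0.124 = 6.0576

6.0576 m


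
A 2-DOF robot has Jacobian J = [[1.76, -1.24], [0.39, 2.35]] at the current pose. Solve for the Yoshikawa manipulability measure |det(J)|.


det(J) = 1.76*2.35 - (-1.24)*(0.39) = 4.6196
|det(J)| = 4.6196

4.6196


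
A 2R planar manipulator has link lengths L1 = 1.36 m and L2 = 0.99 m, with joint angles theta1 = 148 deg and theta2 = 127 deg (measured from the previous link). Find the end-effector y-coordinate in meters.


y = L1*sin(th1) + L2*sin(th1+th2) = 1.36*sin(148 deg) + 0.99*sin(275 deg) = -0.2655

-0.2655 m


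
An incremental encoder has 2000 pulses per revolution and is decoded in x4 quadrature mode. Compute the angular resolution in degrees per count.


resolution = 360 / (PPR * 4) = 360 / 8000 = 0.0450

0.0450 degrees


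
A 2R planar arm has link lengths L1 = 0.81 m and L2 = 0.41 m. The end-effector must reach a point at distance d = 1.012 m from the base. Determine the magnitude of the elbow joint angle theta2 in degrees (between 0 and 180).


cos(th2) = (d^2 - L1^2 - L2^2)/(2*L1*L2) = (1.012^2 - 0.81^2 - 0.41^2)/(2*0.81*0.41) = 0.30102981
th2 = acos(0.30102981) = 72.4805 deg

72.4805 degrees


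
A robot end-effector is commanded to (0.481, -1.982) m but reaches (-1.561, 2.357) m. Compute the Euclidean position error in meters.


dx = -1.561 - (0.481) = -2.0420, dy = 2.357 - (-1.982) = 4.3390
err = sqrt(4.169764 + 18.826921) = 4.7955

4.7955 m


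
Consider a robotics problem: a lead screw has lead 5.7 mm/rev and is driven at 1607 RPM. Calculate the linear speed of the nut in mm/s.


v = lead * (RPM/60) = 5.7*1607/60 = 152.6650

152.6650 mm/s


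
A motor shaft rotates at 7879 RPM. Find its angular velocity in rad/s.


omega = 7879 * 2*pi/60 = 825.0870

825.0870 rad/s


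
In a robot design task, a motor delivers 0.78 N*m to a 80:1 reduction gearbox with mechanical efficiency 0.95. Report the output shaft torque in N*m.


tau_out = tau_in * N * eta = 0.78 * 80 * 0.95 = 59.2800

59.2800 N*m


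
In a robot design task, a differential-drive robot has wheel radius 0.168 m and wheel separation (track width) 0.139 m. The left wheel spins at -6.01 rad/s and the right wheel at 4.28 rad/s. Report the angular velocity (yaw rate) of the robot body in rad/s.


omega = r*(wR - wL)/L = 0.168*(4.28 - (-6.01))/0.139 = 12.4368

12.4368 rad/s


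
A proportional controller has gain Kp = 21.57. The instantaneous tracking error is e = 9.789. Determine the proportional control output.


u_P = Kp * e = 21.57 * 9.789 = 211.1487

211.1487


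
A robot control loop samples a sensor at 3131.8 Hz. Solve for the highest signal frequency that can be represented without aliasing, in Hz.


f_max = f_s/2 = 3131.8/2 = 1565.9000

1565.9000 Hz


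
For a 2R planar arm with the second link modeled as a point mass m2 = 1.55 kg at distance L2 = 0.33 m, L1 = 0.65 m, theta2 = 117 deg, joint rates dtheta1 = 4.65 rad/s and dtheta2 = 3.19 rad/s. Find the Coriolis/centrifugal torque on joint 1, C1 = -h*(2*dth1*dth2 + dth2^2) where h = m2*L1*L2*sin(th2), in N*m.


h = m2*L1*L2*sin(th2) = 1.55*0.65*0.33*sin(117 deg) = 0.296237
C1 = -h*(2*4.65*3.19 + 3.19^2) = -0.296237*39.8431 = -11.8030

-11.8030 N*m


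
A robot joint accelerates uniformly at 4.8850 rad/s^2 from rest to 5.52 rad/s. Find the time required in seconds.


t = delta_omega / alpha = 5.52 / 4.8850 = 1.1300

1.1300 s


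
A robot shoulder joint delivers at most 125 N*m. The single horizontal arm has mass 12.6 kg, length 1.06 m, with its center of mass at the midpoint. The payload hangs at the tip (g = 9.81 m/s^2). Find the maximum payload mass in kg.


tau_arm = m_arm*g*(L/2) = 12.6*9.81*1.06/2 = 65.5112 N*m
tau_payload = tau_max - tau_arm = 125 - 65.5112 = 59.4888
m_payload = tau_payload / (g*L) = 59.4888 / (9.81*1.06) = 5.7208

5.7208 kg


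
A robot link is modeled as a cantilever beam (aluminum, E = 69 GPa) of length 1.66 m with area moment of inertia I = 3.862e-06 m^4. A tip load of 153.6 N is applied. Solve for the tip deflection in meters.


delta = F*L^3/(3*E*I) = 153.6*1.66^3/(3*6.900e+10*3.862e-06)
      = 702.6118656/799434 = 8.7889e-04

8.7889e-04 m


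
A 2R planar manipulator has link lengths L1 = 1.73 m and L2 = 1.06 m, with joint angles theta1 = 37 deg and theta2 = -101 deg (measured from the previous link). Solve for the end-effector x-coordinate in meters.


x = L1*cos(th1) + L2*cos(th1+th2) = 1.73*cos(37 deg) + 1.06*cos(-64 deg) = 1.8463

1.8463 m


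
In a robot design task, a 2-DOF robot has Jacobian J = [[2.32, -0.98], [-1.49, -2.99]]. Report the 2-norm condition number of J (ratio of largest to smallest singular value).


JJ^T eigenvalues: trace(JJ^T) = 17.5030, det(JJ^T) = det(J)^2 = 70.50960900
s_max^2 = (17.5030 + sqrt(24.31657300))/2 = 11.21709187
s_min^2 = (17.5030 - sqrt(24.31657300))/2 = 6.28590813
kappa = s_max/s_min = sqrt(11.21709187/6.28590813) = 1.3358

1.3358


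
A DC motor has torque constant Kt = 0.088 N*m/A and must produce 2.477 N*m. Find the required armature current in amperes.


I = tau / Kt = 2.477/0.088 = 28.1477

28.1477 A


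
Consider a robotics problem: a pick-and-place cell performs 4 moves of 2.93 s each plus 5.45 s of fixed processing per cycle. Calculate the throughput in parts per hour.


T_cycle = 4*2.93 + 5.45 = 17.1700 s
rate = 3600/T = 209.6680

209.6680 parts/hour


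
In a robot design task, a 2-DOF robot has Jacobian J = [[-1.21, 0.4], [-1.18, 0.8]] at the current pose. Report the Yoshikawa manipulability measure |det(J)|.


det(J) = -1.21*0.8 - (0.4)*(-1.18) = -0.4960
|det(J)| = 0.4960

0.4960


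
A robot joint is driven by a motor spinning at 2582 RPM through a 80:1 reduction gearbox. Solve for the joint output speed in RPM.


omega_joint = omega_motor / N = 2582 / 80 = 32.2750

32.2750 RPM


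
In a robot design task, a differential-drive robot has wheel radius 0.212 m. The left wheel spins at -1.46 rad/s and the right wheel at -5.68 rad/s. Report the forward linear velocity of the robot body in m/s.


v = r*(wR + wL)/2 = 0.212*(-5.68 + -1.46)/2 = -0.7568

-0.7568 m/s


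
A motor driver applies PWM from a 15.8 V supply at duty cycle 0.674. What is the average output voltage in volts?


V_avg = V_supply * D = 15.8*0.674 = 10.6492

10.6492 V


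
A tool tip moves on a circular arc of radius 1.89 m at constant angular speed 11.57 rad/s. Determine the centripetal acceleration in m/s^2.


a_c = omega^2 * r = 11.57^2 * 1.89 = 253.0047

253.0047 m/s^2


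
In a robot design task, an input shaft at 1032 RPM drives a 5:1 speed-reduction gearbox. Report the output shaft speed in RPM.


omega_out = omega_in / N = 1032 / 5 = 206.4000

206.4000 RPM


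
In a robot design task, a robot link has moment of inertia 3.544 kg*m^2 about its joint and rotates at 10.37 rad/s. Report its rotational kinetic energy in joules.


KE = (1/2)*I*omega^2 = 0.5*3.544*10.37^2 = 190.5554

190.5554 J


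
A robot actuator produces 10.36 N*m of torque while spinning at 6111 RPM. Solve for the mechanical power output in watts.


omega = 6111 * 2*pi/60 = 639.942424 rad/s
P = tau * omega = 10.36 * 639.942424 = 6629.8035

6629.8035 W


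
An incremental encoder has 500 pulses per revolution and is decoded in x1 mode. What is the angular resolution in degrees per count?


resolution = 360 / (PPR * 1) = 360 / 500 = 0.7200

0.7200 degrees


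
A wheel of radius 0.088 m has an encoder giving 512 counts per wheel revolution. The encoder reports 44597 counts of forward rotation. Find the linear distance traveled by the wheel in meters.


revs = 44597/512 = 87.103516
d = revs * 2*pi*r = 87.103516 * 2*pi*0.088 = 48.1613

48.1613 m


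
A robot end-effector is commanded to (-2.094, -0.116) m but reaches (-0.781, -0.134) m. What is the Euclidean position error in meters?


dx = -0.781 - (-2.094) = 1.3130, dy = -0.134 - (-0.116) = -0.0180
err = sqrt(1.723969 + 0.000324) = 1.3131

1.3131 m


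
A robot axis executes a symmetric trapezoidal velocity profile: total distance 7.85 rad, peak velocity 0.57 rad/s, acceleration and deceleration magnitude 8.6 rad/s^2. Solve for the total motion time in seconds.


t_acc = v/a = 0.57/8.6 = 0.066279 s
d_acc = v^2/(2a) = 0.018890 rad (each ramp)
d_cruise = 7.85 - 2*0.018890 = 7.812220 rad
t_cruise = 7.812220/0.57 = 13.705649 s
t_total = 2*0.066279 + 13.705649 = 13.8382

13.8382 s


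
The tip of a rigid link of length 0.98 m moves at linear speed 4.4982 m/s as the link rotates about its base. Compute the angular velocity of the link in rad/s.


omega = v / L = 4.4982 / 0.98 = 4.5900

4.5900 rad/s


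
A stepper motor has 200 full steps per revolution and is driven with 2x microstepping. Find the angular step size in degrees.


step = 360/(200*2) = 360/400 = 0.9000

0.9000 degrees


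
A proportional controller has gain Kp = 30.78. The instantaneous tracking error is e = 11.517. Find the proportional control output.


u_P = Kp * e = 30.78 * 11.517 = 354.4933

354.4933


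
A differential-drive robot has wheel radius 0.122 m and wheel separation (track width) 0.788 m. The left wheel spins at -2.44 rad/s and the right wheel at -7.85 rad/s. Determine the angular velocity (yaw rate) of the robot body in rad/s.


omega = r*(wR - wL)/L = 0.122*(-7.85 - (-2.44))/0.788 = -0.8376

-0.8376 rad/s


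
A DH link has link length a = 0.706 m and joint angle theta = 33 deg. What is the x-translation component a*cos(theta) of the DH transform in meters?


a*cos(theta) = 0.706*cos(33 deg) = 0.5921

0.5921 m


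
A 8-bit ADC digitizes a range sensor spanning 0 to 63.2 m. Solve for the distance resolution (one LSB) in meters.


res = range / 2^n = 63.2/2^8 = 63.2/256 = 0.2469

0.2469 m


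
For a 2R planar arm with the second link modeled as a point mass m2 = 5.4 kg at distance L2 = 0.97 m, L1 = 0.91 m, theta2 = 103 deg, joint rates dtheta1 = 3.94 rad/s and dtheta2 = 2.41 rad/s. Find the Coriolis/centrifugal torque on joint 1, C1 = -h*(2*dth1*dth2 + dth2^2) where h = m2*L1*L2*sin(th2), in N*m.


h = m2*L1*L2*sin(th2) = 5.4*0.91*0.97*sin(103 deg) = 4.644413
C1 = -h*(2*3.94*2.41 + 2.41^2) = -4.644413*24.7989 = -115.1763

-115.1763 N*m


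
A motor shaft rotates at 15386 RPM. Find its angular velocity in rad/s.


omega = 15386 * 2*pi/60 = 1611.2182

1611.2182 rad/s


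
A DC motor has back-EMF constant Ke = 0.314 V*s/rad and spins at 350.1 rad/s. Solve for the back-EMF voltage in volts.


V_emf = Ke * omega = 0.314*350.1 = 109.9314

109.9314 V


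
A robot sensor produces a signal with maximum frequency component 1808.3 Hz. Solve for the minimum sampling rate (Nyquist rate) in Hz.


f_s,min = 2*f_max = 2*1808.3 = 3616.6000

3616.6000 Hz


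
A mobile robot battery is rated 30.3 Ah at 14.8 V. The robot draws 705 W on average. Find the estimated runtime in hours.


E = 30.3*14.8 = 448.4400 Wh
t = E/P = 448.4400/705 = 0.6361

0.6361 hours


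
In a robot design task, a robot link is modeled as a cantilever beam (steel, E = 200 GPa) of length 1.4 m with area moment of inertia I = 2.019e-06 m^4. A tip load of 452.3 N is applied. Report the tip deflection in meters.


delta = F*L^3/(3*E*I) = 452.3*1.4^3/(3*2.000e+11*2.019e-06)
      = 1241.1112/1211400 = 0.0010

0.0010 m


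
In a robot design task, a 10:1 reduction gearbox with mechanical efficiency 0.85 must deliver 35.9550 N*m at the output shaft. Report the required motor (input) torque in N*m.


tau_in = tau_out / (N * eta) = 35.9550 / (10 * 0.85) = 4.2300

4.2300 N*m


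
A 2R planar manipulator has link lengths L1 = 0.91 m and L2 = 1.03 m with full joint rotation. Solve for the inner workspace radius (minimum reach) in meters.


r_min = |L1 - L2| = |0.91 - 1.03| = 0.1200

0.1200 m


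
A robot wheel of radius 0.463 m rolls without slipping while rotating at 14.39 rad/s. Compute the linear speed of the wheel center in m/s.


v = omega * r = 14.39 * 0.463 = 6.6626

6.6626 m/s


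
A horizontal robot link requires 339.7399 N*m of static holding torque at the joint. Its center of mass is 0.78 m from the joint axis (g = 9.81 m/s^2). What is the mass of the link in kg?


m = tau / (g*L) = 339.7399 / (9.81 * 0.78) = 44.4000

44.4000 kg


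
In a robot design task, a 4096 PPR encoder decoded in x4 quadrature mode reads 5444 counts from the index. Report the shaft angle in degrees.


angle = counts * 360 / (PPR*4) = 5444 * 360 / 16384 = 119.6191

119.6191 degrees


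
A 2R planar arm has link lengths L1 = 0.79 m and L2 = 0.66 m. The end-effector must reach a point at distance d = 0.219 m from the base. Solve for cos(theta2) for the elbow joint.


cos(th2) = (d^2 - L1^2 - L2^2)/(2*L1*L2) = (0.219^2 - 0.79^2 - 0.66^2)/(2*0.79*0.66) = -0.9702

-0.9702


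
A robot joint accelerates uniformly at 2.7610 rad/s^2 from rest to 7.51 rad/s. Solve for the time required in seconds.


t = delta_omega / alpha = 7.51 / 2.7610 = 2.7200

2.7200 s


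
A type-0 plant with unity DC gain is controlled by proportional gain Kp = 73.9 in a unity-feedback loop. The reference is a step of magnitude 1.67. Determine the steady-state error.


e_ss = R/(1 + Kp) = 1.67/(1 + 73.9) = 1.67/74.9000 = 0.0223

0.0223


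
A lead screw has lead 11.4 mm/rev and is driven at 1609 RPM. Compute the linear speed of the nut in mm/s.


v = lead * (RPM/60) = 11.4*1609/60 = 305.7100

305.7100 mm/s


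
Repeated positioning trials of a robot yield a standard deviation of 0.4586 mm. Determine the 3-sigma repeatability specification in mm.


repeatability = 3*sigma = 3*0.4586 = 1.3758

1.3758 mm


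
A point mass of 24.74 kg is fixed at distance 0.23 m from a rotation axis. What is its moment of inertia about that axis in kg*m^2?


I = m*r^2 = 24.74*0.23^2 = 1.3087

1.3087 kg*m^2


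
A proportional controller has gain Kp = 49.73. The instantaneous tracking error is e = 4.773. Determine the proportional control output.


u_P = Kp * e = 49.73 * 4.773 = 237.3613

237.3613


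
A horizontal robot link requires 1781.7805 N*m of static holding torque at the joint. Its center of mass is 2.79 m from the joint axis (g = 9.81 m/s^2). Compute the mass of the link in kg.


m = tau / (g*L) = 1781.7805 / (9.81 * 2.79) = 65.1000

65.1000 kg


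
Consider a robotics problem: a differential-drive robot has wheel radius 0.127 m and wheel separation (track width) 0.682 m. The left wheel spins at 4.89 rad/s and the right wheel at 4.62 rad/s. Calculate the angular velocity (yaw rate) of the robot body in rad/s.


omega = r*(wR - wL)/L = 0.127*(4.62 - (4.89))/0.682 = -0.0503

-0.0503 rad/s


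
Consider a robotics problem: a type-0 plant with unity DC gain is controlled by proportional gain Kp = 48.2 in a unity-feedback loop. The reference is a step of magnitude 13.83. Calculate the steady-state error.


e_ss = R/(1 + Kp) = 13.83/(1 + 48.2) = 13.83/49.2000 = 0.2811

0.2811


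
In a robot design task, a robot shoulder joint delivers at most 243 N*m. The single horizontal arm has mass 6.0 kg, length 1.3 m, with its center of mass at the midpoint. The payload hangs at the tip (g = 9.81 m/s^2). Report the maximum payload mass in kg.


tau_arm = m_arm*g*(L/2) = 6.0*9.81*1.3/2 = 38.2590 N*m
tau_payload = tau_max - tau_arm = 243 - 38.2590 = 204.7410
m_payload = tau_payload / (g*L) = 204.7410 / (9.81*1.3) = 16.0543

16.0543 kg


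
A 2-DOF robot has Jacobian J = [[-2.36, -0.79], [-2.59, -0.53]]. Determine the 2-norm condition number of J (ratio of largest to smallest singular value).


JJ^T eigenvalues: trace(JJ^T) = 13.1827, det(JJ^T) = det(J)^2 = 0.63250209
s_max^2 = (13.1827 + sqrt(171.25357093))/2 = 13.13454438
s_min^2 = (13.1827 - sqrt(171.25357093))/2 = 0.04815562
kappa = s_max/s_min = sqrt(13.13454438/0.04815562) = 16.5152

16.5152


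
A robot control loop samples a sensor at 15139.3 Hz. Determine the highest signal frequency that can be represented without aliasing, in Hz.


f_max = f_s/2 = 15139.3/2 = 7569.6500

7569.6500 Hz


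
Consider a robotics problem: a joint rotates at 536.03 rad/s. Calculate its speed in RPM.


RPM = 536.03 * 60/(2*pi) = 5118.7094

5118.7094 RPM


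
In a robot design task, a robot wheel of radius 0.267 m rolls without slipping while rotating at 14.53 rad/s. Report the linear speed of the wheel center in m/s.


v = omega * r = 14.53 * 0.267 = 3.8795

3.8795 m/s


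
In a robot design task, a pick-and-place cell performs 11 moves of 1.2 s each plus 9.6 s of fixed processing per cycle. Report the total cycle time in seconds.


T = 11*1.2 + 9.6 = 22.8000

22.8000 s


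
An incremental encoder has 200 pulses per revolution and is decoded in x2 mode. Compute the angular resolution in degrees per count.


resolution = 360 / (PPR * 2) = 360 / 400 = 0.9000

0.9000 degrees


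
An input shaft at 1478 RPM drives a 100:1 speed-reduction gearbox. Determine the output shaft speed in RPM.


omega_out = omega_in / N = 1478 / 100 = 14.7800

14.7800 RPM


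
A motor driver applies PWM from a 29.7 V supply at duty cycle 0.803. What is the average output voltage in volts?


V_avg = V_supply * D = 29.7*0.803 = 23.8491

23.8491 V


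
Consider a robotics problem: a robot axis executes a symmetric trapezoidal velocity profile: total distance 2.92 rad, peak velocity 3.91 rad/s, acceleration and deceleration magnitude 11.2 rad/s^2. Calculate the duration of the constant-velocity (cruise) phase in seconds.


t_acc = v/a = 0.349107 s, d_acc = v^2/(2a) = 0.682504 rad each
d_cruise = 2.92 - 2*0.682504 = 1.554992 rad
t_cruise = d_cruise/v = 1.554992/3.91 = 0.3977

0.3977 s


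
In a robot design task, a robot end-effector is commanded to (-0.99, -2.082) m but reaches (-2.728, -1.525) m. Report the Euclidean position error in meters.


dx = -2.728 - (-0.99) = -1.7380, dy = -1.525 - (-2.082) = 0.5570
err = sqrt(3.020644 + 0.310249) = 1.8251

1.8251 m


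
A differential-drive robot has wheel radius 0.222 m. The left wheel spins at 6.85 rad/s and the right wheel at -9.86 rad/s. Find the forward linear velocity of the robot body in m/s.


v = r*(wR + wL)/2 = 0.222*(-9.86 + 6.85)/2 = -0.3341

-0.3341 m/s


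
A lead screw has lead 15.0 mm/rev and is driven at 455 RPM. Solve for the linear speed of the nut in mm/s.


v = lead * (RPM/60) = 15.0*455/60 = 113.7500

113.7500 mm/s


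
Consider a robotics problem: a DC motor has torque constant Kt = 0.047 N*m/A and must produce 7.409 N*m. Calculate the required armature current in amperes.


I = tau / Kt = 7.409/0.047 = 157.6383

157.6383 A


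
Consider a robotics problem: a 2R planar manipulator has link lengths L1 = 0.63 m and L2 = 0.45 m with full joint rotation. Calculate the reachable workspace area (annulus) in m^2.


r_max = L1 + L2 = 1.0800, r_min = |L1 - L2| = 0.1800
A = pi*(r_max^2 - r_min^2) = pi*(1.1664 - 0.0324) = 3.5626

3.5626 m^2


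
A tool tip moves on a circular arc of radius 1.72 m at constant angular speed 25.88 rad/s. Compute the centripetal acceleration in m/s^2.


a_c = omega^2 * r = 25.88^2 * 1.72 = 1152.0120

1152.0120 m/s^2


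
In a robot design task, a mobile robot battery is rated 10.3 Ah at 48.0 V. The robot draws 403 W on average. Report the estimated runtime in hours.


E = 10.3*48.0 = 494.4000 Wh
t = E/P = 494.4000/403 = 1.2268

1.2268 hours


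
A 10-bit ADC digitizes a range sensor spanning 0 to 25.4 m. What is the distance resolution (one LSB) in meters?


res = range / 2^n = 25.4/2^10 = 25.4/1024 = 0.0248

0.0248 m


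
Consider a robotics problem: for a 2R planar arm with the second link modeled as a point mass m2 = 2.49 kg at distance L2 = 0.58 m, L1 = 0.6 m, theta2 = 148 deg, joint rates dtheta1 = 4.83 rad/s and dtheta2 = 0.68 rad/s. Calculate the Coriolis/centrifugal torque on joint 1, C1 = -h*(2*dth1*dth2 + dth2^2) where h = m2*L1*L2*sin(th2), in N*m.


h = m2*L1*L2*sin(th2) = 2.49*0.6*0.58*sin(148 deg) = 0.459186
C1 = -h*(2*4.83*0.68 + 0.68^2) = -0.459186*7.0312 = -3.2286

-3.2286 N*m


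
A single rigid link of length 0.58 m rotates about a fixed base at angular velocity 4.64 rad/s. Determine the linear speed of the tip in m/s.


v = L*omega = 0.58 * 4.64 = 2.6912

2.6912 m/s


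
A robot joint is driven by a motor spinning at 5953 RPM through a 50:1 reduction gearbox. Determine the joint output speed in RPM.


omega_joint = omega_motor / N = 5953 / 50 = 119.0600

119.0600 RPM


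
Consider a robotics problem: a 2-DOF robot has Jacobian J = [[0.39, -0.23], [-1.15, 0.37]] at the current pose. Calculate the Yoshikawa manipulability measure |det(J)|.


det(J) = 0.39*0.37 - (-0.23)*(-1.15) = -0.1202
|det(J)| = 0.1202

0.1202


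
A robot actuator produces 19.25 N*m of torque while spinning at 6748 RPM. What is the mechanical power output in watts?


omega = 6748 * 2*pi/60 = 706.648908 rad/s
P = tau * omega = 19.25 * 706.648908 = 13602.9915

13602.9915 W


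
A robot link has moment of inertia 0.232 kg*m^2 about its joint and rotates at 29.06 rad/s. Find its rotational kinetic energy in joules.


KE = (1/2)*I*omega^2 = 0.5*0.232*29.06^2 = 97.9601

97.9601 J


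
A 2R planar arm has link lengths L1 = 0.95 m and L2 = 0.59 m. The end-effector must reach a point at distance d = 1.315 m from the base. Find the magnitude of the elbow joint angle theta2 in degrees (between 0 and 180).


cos(th2) = (d^2 - L1^2 - L2^2)/(2*L1*L2) = (1.315^2 - 0.95^2 - 0.59^2)/(2*0.95*0.59) = 0.42696253
th2 = acos(0.42696253) = 64.7251 deg

64.7251 degrees


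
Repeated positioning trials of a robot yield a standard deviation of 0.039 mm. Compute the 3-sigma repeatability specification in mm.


repeatability = 3*sigma = 3*0.039 = 0.1170

0.1170 mm


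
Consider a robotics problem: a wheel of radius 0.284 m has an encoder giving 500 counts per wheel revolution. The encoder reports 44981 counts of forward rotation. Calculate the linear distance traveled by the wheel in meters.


revs = 44981/500 = 89.962000
d = revs * 2*pi*r = 89.962000 * 2*pi*0.284 = 160.5304

160.5304 m


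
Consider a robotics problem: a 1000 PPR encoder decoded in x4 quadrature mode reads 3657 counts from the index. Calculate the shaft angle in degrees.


angle = counts * 360 / (PPR*4) = 3657 * 360 / 4000 = 329.1300

329.1300 degrees


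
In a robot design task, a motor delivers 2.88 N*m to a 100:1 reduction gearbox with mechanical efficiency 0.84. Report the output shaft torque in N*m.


tau_out = tau_in * N * eta = 2.88 * 100 * 0.84 = 241.9200

241.9200 N*m


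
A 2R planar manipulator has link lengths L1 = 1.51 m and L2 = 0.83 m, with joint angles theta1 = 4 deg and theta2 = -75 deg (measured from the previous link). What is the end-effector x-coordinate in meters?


x = L1*cos(th1) + L2*cos(th1+th2) = 1.51*cos(4 deg) + 0.83*cos(-71 deg) = 1.7765

1.7765 m


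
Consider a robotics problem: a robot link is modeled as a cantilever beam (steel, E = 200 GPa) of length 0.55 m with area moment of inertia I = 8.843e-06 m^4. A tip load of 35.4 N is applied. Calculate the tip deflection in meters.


delta = F*L^3/(3*E*I) = 35.4*0.55^3/(3*2.000e+11*8.843e-06)
      = 5.889675/5305800 = 1.1100e-06

1.1100e-06 m


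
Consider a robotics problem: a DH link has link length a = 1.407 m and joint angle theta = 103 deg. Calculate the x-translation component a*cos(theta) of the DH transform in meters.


a*cos(theta) = 1.407*cos(103 deg) = -0.3165

-0.3165 m


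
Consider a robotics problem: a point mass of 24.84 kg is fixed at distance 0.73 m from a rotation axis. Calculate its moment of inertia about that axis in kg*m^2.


I = m*r^2 = 24.84*0.73^2 = 13.2372

13.2372 kg*m^2


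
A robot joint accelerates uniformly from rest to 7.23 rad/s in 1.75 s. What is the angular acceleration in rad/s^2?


alpha = delta_omega / t = 7.23 / 1.75 = 4.1314

4.1314 rad/s^2


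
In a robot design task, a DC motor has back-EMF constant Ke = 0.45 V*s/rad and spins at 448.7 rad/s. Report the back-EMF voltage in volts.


V_emf = Ke * omega = 0.45*448.7 = 201.9150

201.9150 V


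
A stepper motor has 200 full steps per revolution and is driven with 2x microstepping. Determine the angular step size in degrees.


step = 360/(200*2) = 360/400 = 0.9000

0.9000 degrees


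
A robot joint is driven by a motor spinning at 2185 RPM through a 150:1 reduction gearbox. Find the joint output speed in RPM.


omega_joint = omega_motor / N = 2185 / 150 = 14.5667

14.5667 RPM


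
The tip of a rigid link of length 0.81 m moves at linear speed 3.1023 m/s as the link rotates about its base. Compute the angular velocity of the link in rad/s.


omega = v / L = 3.1023 / 0.81 = 3.8300

3.8300 rad/s


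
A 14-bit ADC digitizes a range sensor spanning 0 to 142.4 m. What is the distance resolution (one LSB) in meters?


res = range / 2^n = 142.4/2^14 = 142.4/16384 = 0.0087

0.0087 m


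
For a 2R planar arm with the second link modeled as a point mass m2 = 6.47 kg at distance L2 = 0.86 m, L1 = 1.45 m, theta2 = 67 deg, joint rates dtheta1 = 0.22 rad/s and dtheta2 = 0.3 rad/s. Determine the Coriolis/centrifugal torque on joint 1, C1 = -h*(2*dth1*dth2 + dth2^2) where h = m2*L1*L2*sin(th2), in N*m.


h = m2*L1*L2*sin(th2) = 6.47*1.45*0.86*sin(67 deg) = 7.426716
C1 = -h*(2*0.22*0.3 + 0.3^2) = -7.426716*0.2220 = -1.6487

-1.6487 N*m


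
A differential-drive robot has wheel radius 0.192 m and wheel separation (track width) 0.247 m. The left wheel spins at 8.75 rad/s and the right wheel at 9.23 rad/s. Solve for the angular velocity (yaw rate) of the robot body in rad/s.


omega = r*(wR - wL)/L = 0.192*(9.23 - (8.75))/0.247 = 0.3731

0.3731 rad/s


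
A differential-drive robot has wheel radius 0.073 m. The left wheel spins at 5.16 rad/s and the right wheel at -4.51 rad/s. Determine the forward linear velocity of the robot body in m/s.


v = r*(wR + wL)/2 = 0.073*(-4.51 + 5.16)/2 = 0.0237

0.0237 m/s


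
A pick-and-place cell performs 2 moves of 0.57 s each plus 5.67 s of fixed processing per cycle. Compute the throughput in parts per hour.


T_cycle = 2*0.57 + 5.67 = 6.8100 s
rate = 3600/T = 528.6344

528.6344 parts/hour


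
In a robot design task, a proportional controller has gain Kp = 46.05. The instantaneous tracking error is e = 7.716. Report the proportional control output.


u_P = Kp * e = 46.05 * 7.716 = 355.3218

355.3218


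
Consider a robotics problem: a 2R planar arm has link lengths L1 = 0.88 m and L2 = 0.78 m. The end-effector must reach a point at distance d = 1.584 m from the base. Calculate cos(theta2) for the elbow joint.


cos(th2) = (d^2 - L1^2 - L2^2)/(2*L1*L2) = (1.584^2 - 0.88^2 - 0.78^2)/(2*0.88*0.78) = 0.8204

0.8204


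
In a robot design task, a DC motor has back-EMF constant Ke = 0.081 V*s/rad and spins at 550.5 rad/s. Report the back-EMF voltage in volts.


V_emf = Ke * omega = 0.081*550.5 = 44.5905

44.5905 V


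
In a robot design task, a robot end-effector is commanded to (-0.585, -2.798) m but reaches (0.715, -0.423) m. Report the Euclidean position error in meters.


dx = 0.715 - (-0.585) = 1.3000, dy = -0.423 - (-2.798) = 2.3750
err = sqrt(1.690000 + 5.640625) = 2.7075

2.7075 m


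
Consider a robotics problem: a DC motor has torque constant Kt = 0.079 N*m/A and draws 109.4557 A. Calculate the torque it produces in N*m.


tau = Kt * I = 0.079*109.4557 = 8.6470

8.6470 N*m


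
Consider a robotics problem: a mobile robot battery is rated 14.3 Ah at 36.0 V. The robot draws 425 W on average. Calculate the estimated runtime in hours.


E = 14.3*36.0 = 514.8000 Wh
t = E/P = 514.8000/425 = 1.2113

1.2113 hours


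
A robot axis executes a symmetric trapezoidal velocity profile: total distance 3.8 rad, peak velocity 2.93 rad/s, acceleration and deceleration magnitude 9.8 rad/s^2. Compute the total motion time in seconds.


t_acc = v/a = 2.93/9.8 = 0.298980 s
d_acc = v^2/(2a) = 0.438005 rad (each ramp)
d_cruise = 3.8 - 2*0.438005 = 2.923990 rad
t_cruise = 2.923990/2.93 = 0.997949 s
t_total = 2*0.298980 + 0.997949 = 1.5959

1.5959 s


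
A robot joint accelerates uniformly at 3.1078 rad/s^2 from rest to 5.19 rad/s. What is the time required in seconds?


t = delta_omega / alpha = 5.19 / 3.1078 = 1.6700

1.6700 s


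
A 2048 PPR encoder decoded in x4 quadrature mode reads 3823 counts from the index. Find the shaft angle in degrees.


angle = counts * 360 / (PPR*4) = 3823 * 360 / 8192 = 168.0029

168.0029 degrees
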